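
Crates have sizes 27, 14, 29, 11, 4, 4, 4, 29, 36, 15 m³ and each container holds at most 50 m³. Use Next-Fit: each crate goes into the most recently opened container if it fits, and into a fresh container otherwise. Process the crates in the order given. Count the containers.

Put 27 m³ in container 1; 23 m³ remain.
Put 14 m³ in container 1; 9 m³ remain.
Put 29 m³ in container 2; 21 m³ remain.
Put 11 m³ in container 2; 10 m³ remain.
Put 4 m³ in container 2; 6 m³ remain.
Put 4 m³ in container 2; 2 m³ remain.
Put 4 m³ in container 3; 46 m³ remain.
Put 29 m³ in container 3; 17 m³ remain.
Put 36 m³ in container 4; 14 m³ remain.
Put 15 m³ in container 5; 35 m³ remain.
Final containers: [27,14] [29,11,4,4] [4,29] [36] [15].

5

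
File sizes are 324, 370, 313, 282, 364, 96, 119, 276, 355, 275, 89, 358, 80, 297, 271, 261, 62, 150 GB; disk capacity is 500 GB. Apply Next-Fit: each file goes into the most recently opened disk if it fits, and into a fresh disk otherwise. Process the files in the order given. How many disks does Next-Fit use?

Put 324 GB in disk 1; 176 GB remain.
Put 370 GB in disk 2; 130 GB remain.
Put 313 GB in disk 3; 187 GB remain.
Put 282 GB in disk 4; 218 GB remain.
Put 364 GB in disk 5; 136 GB remain.
Put 96 GB in disk 5; 40 GB remain.
Put 119 GB in disk 6; 381 GB remain.
Put 276 GB in disk 6; 105 GB remain.
Put 355 GB in disk 7; 145 GB remain.
Put 275 GB in disk 8; 225 GB remain.
Put 89 GB in disk 8; 136 GB remain.
Put 358 GB in disk 9; 142 GB remain.
Put 80 GB in disk 9; 62 GB remain.
Put 297 GB in disk 10; 203 GB remain.
Put 271 GB in disk 11; 229 GB remain.
Put 261 GB in disk 12; 239 GB remain.
Put 62 GB in disk 12; 177 GB remain.
Put 150 GB in disk 12; 27 GB remain.

12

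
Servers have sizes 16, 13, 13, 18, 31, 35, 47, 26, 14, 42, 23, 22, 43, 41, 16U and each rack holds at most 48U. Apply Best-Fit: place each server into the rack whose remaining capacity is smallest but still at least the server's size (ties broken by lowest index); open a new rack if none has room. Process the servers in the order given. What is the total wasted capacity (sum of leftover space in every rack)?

80

16U → rack 1 (remaining 32U)
13U → rack 1 (remaining 19U)
13U → rack 1 (remaining 6U)
18U → rack 2 (remaining 30U)
31U → rack 3 (remaining 17U)
35U → rack 4 (remaining 13U)
47U → rack 5 (remaining 1U)
26U → rack 2 (remaining 4U)
14U → rack 3 (remaining 3U)
42U → rack 6 (remaining 6U)
23U → rack 7 (remaining 25U)
22U → rack 7 (remaining 3U)
43U → rack 8 (remaining 5U)
41U → rack 9 (remaining 7U)
16U → rack 10 (remaining 32U)
10 racks × 48U = 480U; used 400U; unused 80U.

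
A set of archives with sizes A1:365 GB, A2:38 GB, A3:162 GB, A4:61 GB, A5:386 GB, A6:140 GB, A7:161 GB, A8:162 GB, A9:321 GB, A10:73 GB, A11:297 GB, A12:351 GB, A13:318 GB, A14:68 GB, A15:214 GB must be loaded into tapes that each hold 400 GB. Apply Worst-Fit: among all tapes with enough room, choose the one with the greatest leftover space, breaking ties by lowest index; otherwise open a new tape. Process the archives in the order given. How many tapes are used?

10 tapes

A1 (365 GB) → tape 1 (remaining 35 GB)
A2 (38 GB) → tape 2 (remaining 362 GB)
A3 (162 GB) → tape 2 (remaining 200 GB)
A4 (61 GB) → tape 2 (remaining 139 GB)
A5 (386 GB) → tape 3 (remaining 14 GB)
A6 (140 GB) → tape 4 (remaining 260 GB)
A7 (161 GB) → tape 4 (remaining 99 GB)
A8 (162 GB) → tape 5 (remaining 238 GB)
A9 (321 GB) → tape 6 (remaining 79 GB)
A10 (73 GB) → tape 5 (remaining 165 GB)
A11 (297 GB) → tape 7 (remaining 103 GB)
A12 (351 GB) → tape 8 (remaining 49 GB)
A13 (318 GB) → tape 9 (remaining 82 GB)
A14 (68 GB) → tape 5 (remaining 97 GB)
A15 (214 GB) → tape 10 (remaining 186 GB)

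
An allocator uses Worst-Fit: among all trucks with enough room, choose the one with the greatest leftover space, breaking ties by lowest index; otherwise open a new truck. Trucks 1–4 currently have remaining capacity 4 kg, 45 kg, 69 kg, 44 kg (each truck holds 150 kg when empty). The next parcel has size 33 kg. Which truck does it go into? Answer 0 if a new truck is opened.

Trucks with room: truck 2 (45 kg), truck 3 (69 kg), truck 4 (44 kg).
Most room is truck 3 with 69 kg free.

3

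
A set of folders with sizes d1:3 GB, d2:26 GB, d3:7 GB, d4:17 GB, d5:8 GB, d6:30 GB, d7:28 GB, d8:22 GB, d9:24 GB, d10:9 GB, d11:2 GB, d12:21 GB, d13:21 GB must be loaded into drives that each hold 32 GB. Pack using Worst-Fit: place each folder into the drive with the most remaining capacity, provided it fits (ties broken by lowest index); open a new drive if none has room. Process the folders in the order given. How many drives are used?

drive 1: place d1 (3 GB), 29 GB left
drive 1: place d2 (26 GB), 3 GB left
drive 2: place d3 (7 GB), 25 GB left
drive 2: place d4 (17 GB), 8 GB left
drive 2: place d5 (8 GB), 0 GB left
drive 3: place d6 (30 GB), 2 GB left
drive 4: place d7 (28 GB), 4 GB left
drive 5: place d8 (22 GB), 10 GB left
drive 6: place d9 (24 GB), 8 GB left
drive 5: place d10 (9 GB), 1 GB left
drive 6: place d11 (2 GB), 6 GB left
drive 7: place d12 (21 GB), 11 GB left
drive 8: place d13 (21 GB), 11 GB left

8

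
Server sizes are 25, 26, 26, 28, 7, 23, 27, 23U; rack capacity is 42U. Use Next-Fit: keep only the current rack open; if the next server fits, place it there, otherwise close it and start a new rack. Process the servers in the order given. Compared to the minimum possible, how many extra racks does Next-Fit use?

0

Next-Fit: [25] [26] [26] [28,7] [23] [27] [23] → 7 racks.
7 servers exceed 21U (half the capacity), and no two of those can share a rack, so at least 7 racks are needed.
So 7 is already optimal.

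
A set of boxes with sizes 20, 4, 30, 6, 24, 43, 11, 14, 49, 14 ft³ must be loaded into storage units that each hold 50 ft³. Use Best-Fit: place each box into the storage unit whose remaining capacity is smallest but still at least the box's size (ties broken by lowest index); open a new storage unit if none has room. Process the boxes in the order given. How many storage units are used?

5

storage unit 1: place 20 ft³, 30 ft³ left
storage unit 1: place 4 ft³, 26 ft³ left
storage unit 2: place 30 ft³, 20 ft³ left
storage unit 2: place 6 ft³, 14 ft³ left
storage unit 1: place 24 ft³, 2 ft³ left
storage unit 3: place 43 ft³, 7 ft³ left
storage unit 2: place 11 ft³, 3 ft³ left
storage unit 4: place 14 ft³, 36 ft³ left
storage unit 5: place 49 ft³, 1 ft³ left
storage unit 4: place 14 ft³, 22 ft³ left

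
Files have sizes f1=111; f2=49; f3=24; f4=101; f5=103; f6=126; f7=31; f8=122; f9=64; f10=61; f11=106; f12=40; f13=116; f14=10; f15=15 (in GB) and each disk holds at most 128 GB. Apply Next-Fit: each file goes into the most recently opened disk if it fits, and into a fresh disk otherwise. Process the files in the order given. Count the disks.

f1 (111 GB) → disk 1 (remaining 17 GB)
f2 (49 GB) → disk 2 (remaining 79 GB)
f3 (24 GB) → disk 2 (remaining 55 GB)
f4 (101 GB) → disk 3 (remaining 27 GB)
f5 (103 GB) → disk 4 (remaining 25 GB)
f6 (126 GB) → disk 5 (remaining 2 GB)
f7 (31 GB) → disk 6 (remaining 97 GB)
f8 (122 GB) → disk 7 (remaining 6 GB)
f9 (64 GB) → disk 8 (remaining 64 GB)
f10 (61 GB) → disk 8 (remaining 3 GB)
f11 (106 GB) → disk 9 (remaining 22 GB)
f12 (40 GB) → disk 10 (remaining 88 GB)
f13 (116 GB) → disk 11 (remaining 12 GB)
f14 (10 GB) → disk 11 (remaining 2 GB)
f15 (15 GB) → disk 12 (remaining 113 GB)
Final disks: [111] [49,24] [101] [103] [126] [31] [122] [64,61] [106] [40] [116,10] [15].

12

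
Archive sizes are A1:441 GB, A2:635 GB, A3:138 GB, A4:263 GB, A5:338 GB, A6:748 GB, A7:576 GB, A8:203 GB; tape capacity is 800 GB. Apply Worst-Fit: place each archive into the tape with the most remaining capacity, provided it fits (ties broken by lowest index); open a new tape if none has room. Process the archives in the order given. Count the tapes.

5 tapes

tape 1: place A1 (441 GB), 359 GB left
tape 2: place A2 (635 GB), 165 GB left
tape 1: place A3 (138 GB), 221 GB left
tape 3: place A4 (263 GB), 537 GB left
tape 3: place A5 (338 GB), 199 GB left
tape 4: place A6 (748 GB), 52 GB left
tape 5: place A7 (576 GB), 224 GB left
tape 5: place A8 (203 GB), 21 GB left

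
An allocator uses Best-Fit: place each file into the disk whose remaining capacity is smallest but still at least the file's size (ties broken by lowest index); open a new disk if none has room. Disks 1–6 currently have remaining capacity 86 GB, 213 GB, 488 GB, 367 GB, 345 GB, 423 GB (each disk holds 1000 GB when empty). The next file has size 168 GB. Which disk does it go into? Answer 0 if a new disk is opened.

2

Disks with room: disk 2 (213 GB), disk 3 (488 GB), disk 4 (367 GB), disk 5 (345 GB), disk 6 (423 GB).
Tightest fit is disk 2 with 213 GB free.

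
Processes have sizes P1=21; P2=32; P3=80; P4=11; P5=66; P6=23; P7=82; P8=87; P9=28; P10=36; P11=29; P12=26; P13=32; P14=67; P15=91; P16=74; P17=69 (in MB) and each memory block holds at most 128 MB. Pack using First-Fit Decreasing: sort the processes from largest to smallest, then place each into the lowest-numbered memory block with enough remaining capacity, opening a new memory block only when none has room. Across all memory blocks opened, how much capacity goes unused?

170

Sorted descending: 91, 87, 82, 80, 74, 69, 67, 66, 36, 32, 32, 29, 28, 26, 23, 21, 11.
Put 91 MB in memory block 1; 37 MB remain.
Put 87 MB in memory block 2; 41 MB remain.
Put 82 MB in memory block 3; 46 MB remain.
Put 80 MB in memory block 4; 48 MB remain.
Put 74 MB in memory block 5; 54 MB remain.
Put 69 MB in memory block 6; 59 MB remain.
Put 67 MB in memory block 7; 61 MB remain.
Put 66 MB in memory block 8; 62 MB remain.
Put 36 MB in memory block 1; 1 MB remain.
Put 32 MB in memory block 2; 9 MB remain.
Put 32 MB in memory block 3; 14 MB remain.
Put 29 MB in memory block 4; 19 MB remain.
Put 28 MB in memory block 5; 26 MB remain.
Put 26 MB in memory block 5; 0 MB remain.
Put 23 MB in memory block 6; 36 MB remain.
Put 21 MB in memory block 6; 15 MB remain.
Put 11 MB in memory block 3; 3 MB remain.
8 memory blocks × 128 MB = 1024 MB; used 854 MB; unused 170 MB.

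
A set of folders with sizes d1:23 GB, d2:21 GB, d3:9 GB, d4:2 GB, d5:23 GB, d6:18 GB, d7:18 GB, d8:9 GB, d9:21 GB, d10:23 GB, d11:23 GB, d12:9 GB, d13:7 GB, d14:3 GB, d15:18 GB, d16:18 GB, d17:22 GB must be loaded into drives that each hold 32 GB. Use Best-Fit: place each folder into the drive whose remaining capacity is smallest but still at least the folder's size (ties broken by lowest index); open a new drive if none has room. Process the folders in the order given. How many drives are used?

d1 (23 GB) → drive 1 (remaining 9 GB)
d2 (21 GB) → drive 2 (remaining 11 GB)
d3 (9 GB) → drive 1 (remaining 0 GB)
d4 (2 GB) → drive 2 (remaining 9 GB)
d5 (23 GB) → drive 3 (remaining 9 GB)
d6 (18 GB) → drive 4 (remaining 14 GB)
d7 (18 GB) → drive 5 (remaining 14 GB)
d8 (9 GB) → drive 2 (remaining 0 GB)
d9 (21 GB) → drive 6 (remaining 11 GB)
d10 (23 GB) → drive 7 (remaining 9 GB)
d11 (23 GB) → drive 8 (remaining 9 GB)
d12 (9 GB) → drive 3 (remaining 0 GB)
d13 (7 GB) → drive 7 (remaining 2 GB)
d14 (3 GB) → drive 8 (remaining 6 GB)
d15 (18 GB) → drive 9 (remaining 14 GB)
d16 (18 GB) → drive 10 (remaining 14 GB)
d17 (22 GB) → drive 11 (remaining 10 GB)

11 drives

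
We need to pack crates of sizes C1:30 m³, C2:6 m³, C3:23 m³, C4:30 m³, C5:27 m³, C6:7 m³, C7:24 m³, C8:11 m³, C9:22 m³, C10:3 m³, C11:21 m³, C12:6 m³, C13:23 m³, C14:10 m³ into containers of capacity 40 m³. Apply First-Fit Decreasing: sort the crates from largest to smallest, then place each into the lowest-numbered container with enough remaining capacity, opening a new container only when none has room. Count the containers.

Sorted descending: 30, 30, 27, 24, 23, 23, 22, 21, 11, 10, 7, 6, 6, 3.
Put 30 m³ in container 1; 10 m³ remain.
Put 30 m³ in container 2; 10 m³ remain.
Put 27 m³ in container 3; 13 m³ remain.
Put 24 m³ in container 4; 16 m³ remain.
Put 23 m³ in container 5; 17 m³ remain.
Put 23 m³ in container 6; 17 m³ remain.
Put 22 m³ in container 7; 18 m³ remain.
Put 21 m³ in container 8; 19 m³ remain.
Put 11 m³ in container 3; 2 m³ remain.
Put 10 m³ in container 1; 0 m³ remain.
Put 7 m³ in container 2; 3 m³ remain.
Put 6 m³ in container 4; 10 m³ remain.
Put 6 m³ in container 4; 4 m³ remain.
Put 3 m³ in container 2; 0 m³ remain.
Final containers: [30,10] [30,7,3] [27,11] [24,6,6] [23] [23] [22] [21].

8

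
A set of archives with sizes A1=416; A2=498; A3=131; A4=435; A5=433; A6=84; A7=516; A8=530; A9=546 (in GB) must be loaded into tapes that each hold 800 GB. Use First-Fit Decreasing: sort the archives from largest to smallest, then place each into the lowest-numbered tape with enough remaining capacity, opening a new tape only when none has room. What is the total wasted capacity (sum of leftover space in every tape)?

2011

Sorted descending: 546, 530, 516, 498, 435, 433, 416, 131, 84.
546 GB → tape 1 (remaining 254 GB)
530 GB → tape 2 (remaining 270 GB)
516 GB → tape 3 (remaining 284 GB)
498 GB → tape 4 (remaining 302 GB)
435 GB → tape 5 (remaining 365 GB)
433 GB → tape 6 (remaining 367 GB)
416 GB → tape 7 (remaining 384 GB)
131 GB → tape 1 (remaining 123 GB)
84 GB → tape 1 (remaining 39 GB)
7 tapes × 800 GB = 5600 GB; used 3589 GB; unused 2011 GB.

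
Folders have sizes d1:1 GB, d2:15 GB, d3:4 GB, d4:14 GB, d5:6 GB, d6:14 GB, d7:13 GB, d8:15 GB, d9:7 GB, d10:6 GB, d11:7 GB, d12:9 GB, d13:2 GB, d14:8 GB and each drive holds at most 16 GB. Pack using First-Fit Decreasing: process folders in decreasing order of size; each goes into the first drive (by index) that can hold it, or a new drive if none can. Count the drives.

8

Sorted descending: 15, 15, 14, 14, 13, 9, 8, 7, 7, 6, 6, 4, 2, 1.
15 GB → drive 1 (remaining 1 GB)
15 GB → drive 2 (remaining 1 GB)
14 GB → drive 3 (remaining 2 GB)
14 GB → drive 4 (remaining 2 GB)
13 GB → drive 5 (remaining 3 GB)
9 GB → drive 6 (remaining 7 GB)
8 GB → drive 7 (remaining 8 GB)
7 GB → drive 6 (remaining 0 GB)
7 GB → drive 7 (remaining 1 GB)
6 GB → drive 8 (remaining 10 GB)
6 GB → drive 8 (remaining 4 GB)
4 GB → drive 8 (remaining 0 GB)
2 GB → drive 3 (remaining 0 GB)
1 GB → drive 1 (remaining 0 GB)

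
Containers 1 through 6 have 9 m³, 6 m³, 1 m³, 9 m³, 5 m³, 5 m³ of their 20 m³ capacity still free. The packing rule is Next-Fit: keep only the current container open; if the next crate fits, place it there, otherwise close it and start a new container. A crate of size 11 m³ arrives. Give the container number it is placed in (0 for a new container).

Next-Fit only looks at container 6, which has 5 m³ free.
11 m³ does not fit, so a new container is opened.

0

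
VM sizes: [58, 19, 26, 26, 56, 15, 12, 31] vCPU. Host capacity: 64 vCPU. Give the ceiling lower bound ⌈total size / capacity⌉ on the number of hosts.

Total size = 58 + 19 + 26 + 26 + 56 + 15 + 12 + 31 = 243 vCPU.
⌈243 / 64⌉ = 4.

4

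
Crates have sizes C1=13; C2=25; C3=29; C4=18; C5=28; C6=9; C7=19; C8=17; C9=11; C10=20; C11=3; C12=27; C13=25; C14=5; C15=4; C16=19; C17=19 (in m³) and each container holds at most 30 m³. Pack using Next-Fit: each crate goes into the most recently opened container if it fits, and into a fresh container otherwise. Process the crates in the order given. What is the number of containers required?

12 containers

Put C1 (13 m³) in container 1; 17 m³ remain.
Put C2 (25 m³) in container 2; 5 m³ remain.
Put C3 (29 m³) in container 3; 1 m³ remain.
Put C4 (18 m³) in container 4; 12 m³ remain.
Put C5 (28 m³) in container 5; 2 m³ remain.
Put C6 (9 m³) in container 6; 21 m³ remain.
Put C7 (19 m³) in container 6; 2 m³ remain.
Put C8 (17 m³) in container 7; 13 m³ remain.
Put C9 (11 m³) in container 7; 2 m³ remain.
Put C10 (20 m³) in container 8; 10 m³ remain.
Put C11 (3 m³) in container 8; 7 m³ remain.
Put C12 (27 m³) in container 9; 3 m³ remain.
Put C13 (25 m³) in container 10; 5 m³ remain.
Put C14 (5 m³) in container 10; 0 m³ remain.
Put C15 (4 m³) in container 11; 26 m³ remain.
Put C16 (19 m³) in container 11; 7 m³ remain.
Put C17 (19 m³) in container 12; 11 m³ remain.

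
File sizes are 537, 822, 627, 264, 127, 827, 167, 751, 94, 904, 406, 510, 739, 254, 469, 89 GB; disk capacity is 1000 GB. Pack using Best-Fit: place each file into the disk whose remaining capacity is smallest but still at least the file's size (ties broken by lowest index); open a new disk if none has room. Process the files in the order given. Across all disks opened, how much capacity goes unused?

537 GB → disk 1 (remaining 463 GB)
822 GB → disk 2 (remaining 178 GB)
627 GB → disk 3 (remaining 373 GB)
264 GB → disk 3 (remaining 109 GB)
127 GB → disk 2 (remaining 51 GB)
827 GB → disk 4 (remaining 173 GB)
167 GB → disk 4 (remaining 6 GB)
751 GB → disk 5 (remaining 249 GB)
94 GB → disk 3 (remaining 15 GB)
904 GB → disk 6 (remaining 96 GB)
406 GB → disk 1 (remaining 57 GB)
510 GB → disk 7 (remaining 490 GB)
739 GB → disk 8 (remaining 261 GB)
254 GB → disk 8 (remaining 7 GB)
469 GB → disk 7 (remaining 21 GB)
89 GB → disk 6 (remaining 7 GB)
8 disks × 1000 GB = 8000 GB; used 7587 GB; unused 413 GB.

413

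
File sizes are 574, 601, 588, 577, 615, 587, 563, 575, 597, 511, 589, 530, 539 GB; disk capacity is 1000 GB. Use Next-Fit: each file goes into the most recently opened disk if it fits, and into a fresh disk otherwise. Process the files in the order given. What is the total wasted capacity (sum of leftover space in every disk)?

5554

disk 1: place 574 GB, 426 GB left
disk 2: place 601 GB, 399 GB left
disk 3: place 588 GB, 412 GB left
disk 4: place 577 GB, 423 GB left
disk 5: place 615 GB, 385 GB left
disk 6: place 587 GB, 413 GB left
disk 7: place 563 GB, 437 GB left
disk 8: place 575 GB, 425 GB left
disk 9: place 597 GB, 403 GB left
disk 10: place 511 GB, 489 GB left
disk 11: place 589 GB, 411 GB left
disk 12: place 530 GB, 470 GB left
disk 13: place 539 GB, 461 GB left
13 disks × 1000 GB = 13000 GB; used 7446 GB; unused 5554 GB.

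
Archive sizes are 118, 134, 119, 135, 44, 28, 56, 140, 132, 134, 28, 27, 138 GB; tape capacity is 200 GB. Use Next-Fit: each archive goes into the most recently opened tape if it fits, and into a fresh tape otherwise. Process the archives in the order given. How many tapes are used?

9

Put 118 GB in tape 1; 82 GB remain.
Put 134 GB in tape 2; 66 GB remain.
Put 119 GB in tape 3; 81 GB remain.
Put 135 GB in tape 4; 65 GB remain.
Put 44 GB in tape 4; 21 GB remain.
Put 28 GB in tape 5; 172 GB remain.
Put 56 GB in tape 5; 116 GB remain.
Put 140 GB in tape 6; 60 GB remain.
Put 132 GB in tape 7; 68 GB remain.
Put 134 GB in tape 8; 66 GB remain.
Put 28 GB in tape 8; 38 GB remain.
Put 27 GB in tape 8; 11 GB remain.
Put 138 GB in tape 9; 62 GB remain.
Final tapes: [118] [134] [119] [135,44] [28,56] [140] [132] [134,28,27] [138].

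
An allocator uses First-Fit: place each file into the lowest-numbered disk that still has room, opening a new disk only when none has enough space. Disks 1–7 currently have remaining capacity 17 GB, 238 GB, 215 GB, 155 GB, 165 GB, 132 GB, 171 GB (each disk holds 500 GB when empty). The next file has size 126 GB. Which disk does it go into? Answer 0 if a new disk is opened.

2

Disks with room: disk 2 (238 GB), disk 3 (215 GB), disk 4 (155 GB), disk 5 (165 GB), disk 6 (132 GB), disk 7 (171 GB).
The first with room is disk 2.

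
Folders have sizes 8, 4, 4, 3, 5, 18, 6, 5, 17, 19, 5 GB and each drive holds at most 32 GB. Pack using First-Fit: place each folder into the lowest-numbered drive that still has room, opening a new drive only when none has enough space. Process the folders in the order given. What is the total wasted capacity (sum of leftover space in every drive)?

34

8 GB → drive 1 (remaining 24 GB)
4 GB → drive 1 (remaining 20 GB)
4 GB → drive 1 (remaining 16 GB)
3 GB → drive 1 (remaining 13 GB)
5 GB → drive 1 (remaining 8 GB)
18 GB → drive 2 (remaining 14 GB)
6 GB → drive 1 (remaining 2 GB)
5 GB → drive 2 (remaining 9 GB)
17 GB → drive 3 (remaining 15 GB)
19 GB → drive 4 (remaining 13 GB)
5 GB → drive 2 (remaining 4 GB)
4 drives × 32 GB = 128 GB; used 94 GB; unused 34 GB.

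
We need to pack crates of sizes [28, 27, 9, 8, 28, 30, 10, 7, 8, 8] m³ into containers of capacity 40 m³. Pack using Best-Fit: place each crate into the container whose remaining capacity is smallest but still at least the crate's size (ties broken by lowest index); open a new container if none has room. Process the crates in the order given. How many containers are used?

5

28 m³ → container 1 (remaining 12 m³)
27 m³ → container 2 (remaining 13 m³)
9 m³ → container 1 (remaining 3 m³)
8 m³ → container 2 (remaining 5 m³)
28 m³ → container 3 (remaining 12 m³)
30 m³ → container 4 (remaining 10 m³)
10 m³ → container 4 (remaining 0 m³)
7 m³ → container 3 (remaining 5 m³)
8 m³ → container 5 (remaining 32 m³)
8 m³ → container 5 (remaining 24 m³)
Final containers: [28,9] [27,8] [28,7] [30,10] [8,8].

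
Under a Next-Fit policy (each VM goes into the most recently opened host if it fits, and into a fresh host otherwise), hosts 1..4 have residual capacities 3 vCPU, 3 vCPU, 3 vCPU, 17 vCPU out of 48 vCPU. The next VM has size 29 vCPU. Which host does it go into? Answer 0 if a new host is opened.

0

Next-Fit only looks at host 4, which has 17 vCPU free.
29 vCPU does not fit, so a new host is opened.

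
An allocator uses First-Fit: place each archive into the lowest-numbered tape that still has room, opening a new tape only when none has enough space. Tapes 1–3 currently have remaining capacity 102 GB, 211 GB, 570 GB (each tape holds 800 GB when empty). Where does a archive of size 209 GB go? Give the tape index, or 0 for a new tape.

Tapes with room: tape 2 (211 GB), tape 3 (570 GB).
The first with room is tape 2.

2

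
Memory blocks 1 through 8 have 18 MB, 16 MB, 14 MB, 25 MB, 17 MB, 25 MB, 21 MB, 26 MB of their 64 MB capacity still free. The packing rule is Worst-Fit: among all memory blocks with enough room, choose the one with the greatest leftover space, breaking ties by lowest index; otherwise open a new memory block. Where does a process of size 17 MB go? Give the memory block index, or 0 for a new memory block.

Memory blocks with room: memory block 1 (18 MB), memory block 4 (25 MB), memory block 5 (17 MB), memory block 6 (25 MB), memory block 7 (21 MB), memory block 8 (26 MB).
Most room is memory block 8 with 26 MB free.

8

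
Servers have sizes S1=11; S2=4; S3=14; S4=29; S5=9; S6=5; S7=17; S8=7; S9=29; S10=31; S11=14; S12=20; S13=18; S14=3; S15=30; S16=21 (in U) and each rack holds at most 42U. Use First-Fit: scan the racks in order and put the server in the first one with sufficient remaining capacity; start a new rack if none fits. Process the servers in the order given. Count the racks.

Put S1 (11U) in rack 1; 31U remain.
Put S2 (4U) in rack 1; 27U remain.
Put S3 (14U) in rack 1; 13U remain.
Put S4 (29U) in rack 2; 13U remain.
Put S5 (9U) in rack 1; 4U remain.
Put S6 (5U) in rack 2; 8U remain.
Put S7 (17U) in rack 3; 25U remain.
Put S8 (7U) in rack 2; 1U remain.
Put S9 (29U) in rack 4; 13U remain.
Put S10 (31U) in rack 5; 11U remain.
Put S11 (14U) in rack 3; 11U remain.
Put S12 (20U) in rack 6; 22U remain.
Put S13 (18U) in rack 6; 4U remain.
Put S14 (3U) in rack 1; 1U remain.
Put S15 (30U) in rack 7; 12U remain.
Put S16 (21U) in rack 8; 21U remain.

8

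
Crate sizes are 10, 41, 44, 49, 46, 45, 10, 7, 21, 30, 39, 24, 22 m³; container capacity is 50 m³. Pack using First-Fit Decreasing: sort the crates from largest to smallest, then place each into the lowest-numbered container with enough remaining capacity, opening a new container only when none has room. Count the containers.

Sorted descending: 49, 46, 45, 44, 41, 39, 30, 24, 22, 21, 10, 10, 7.
49 m³ → container 1 (remaining 1 m³)
46 m³ → container 2 (remaining 4 m³)
45 m³ → container 3 (remaining 5 m³)
44 m³ → container 4 (remaining 6 m³)
41 m³ → container 5 (remaining 9 m³)
39 m³ → container 6 (remaining 11 m³)
30 m³ → container 7 (remaining 20 m³)
24 m³ → container 8 (remaining 26 m³)
22 m³ → container 8 (remaining 4 m³)
21 m³ → container 9 (remaining 29 m³)
10 m³ → container 6 (remaining 1 m³)
10 m³ → container 7 (remaining 10 m³)
7 m³ → container 5 (remaining 2 m³)
Final containers: [49] [46] [45] [44] [41,7] [39,10] [30,10] [24,22] [21].

9 containers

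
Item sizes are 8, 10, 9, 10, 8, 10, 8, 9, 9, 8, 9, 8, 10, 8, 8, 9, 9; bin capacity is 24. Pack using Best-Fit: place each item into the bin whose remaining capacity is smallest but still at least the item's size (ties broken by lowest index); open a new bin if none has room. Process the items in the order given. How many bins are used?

9

Put 8 in bin 1; 16 remain.
Put 10 in bin 1; 6 remain.
Put 9 in bin 2; 15 remain.
Put 10 in bin 2; 5 remain.
Put 8 in bin 3; 16 remain.
Put 10 in bin 3; 6 remain.
Put 8 in bin 4; 16 remain.
Put 9 in bin 4; 7 remain.
Put 9 in bin 5; 15 remain.
Put 8 in bin 5; 7 remain.
Put 9 in bin 6; 15 remain.
Put 8 in bin 6; 7 remain.
Put 10 in bin 7; 14 remain.
Put 8 in bin 7; 6 remain.
Put 8 in bin 8; 16 remain.
Put 9 in bin 8; 7 remain.
Put 9 in bin 9; 15 remain.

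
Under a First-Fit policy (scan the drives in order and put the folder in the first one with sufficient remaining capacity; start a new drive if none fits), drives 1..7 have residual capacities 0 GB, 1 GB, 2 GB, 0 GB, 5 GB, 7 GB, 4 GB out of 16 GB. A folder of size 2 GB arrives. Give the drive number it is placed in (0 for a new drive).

Drives with room: drive 3 (2 GB), drive 5 (5 GB), drive 6 (7 GB), drive 7 (4 GB).
The first with room is drive 3.

3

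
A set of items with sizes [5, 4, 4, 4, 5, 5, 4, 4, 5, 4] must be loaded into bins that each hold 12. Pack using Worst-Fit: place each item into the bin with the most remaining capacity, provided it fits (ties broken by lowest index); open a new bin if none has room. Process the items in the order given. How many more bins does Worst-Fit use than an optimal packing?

1

Worst-Fit: [5,4] [4,4,4] [5,5] [4,5] [4] → 5 bins.
Total size 44; any packing needs at least ⌈44/12⌉ = 4 bins.
An optimal packing achieves that bound: [5,5] [5,5] [4,4,4] [4,4,4] → 4 bins.
Excess: 5 − 4 = 1.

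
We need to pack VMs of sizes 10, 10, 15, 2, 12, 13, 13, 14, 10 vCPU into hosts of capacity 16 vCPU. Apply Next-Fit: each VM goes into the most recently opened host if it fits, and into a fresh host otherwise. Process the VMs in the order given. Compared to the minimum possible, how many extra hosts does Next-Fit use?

Next-Fit: [10] [10] [15] [2,12] [13] [13] [14] [10] → 8 hosts.
8 VMs exceed 8 vCPU (half the capacity), and no two of those can share a host, so at least 8 hosts are needed.
So 8 is already optimal.

0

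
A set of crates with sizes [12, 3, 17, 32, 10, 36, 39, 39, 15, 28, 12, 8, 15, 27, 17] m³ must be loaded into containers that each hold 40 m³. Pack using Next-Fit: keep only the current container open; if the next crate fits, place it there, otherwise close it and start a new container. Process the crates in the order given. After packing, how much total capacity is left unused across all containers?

12 m³ → container 1 (remaining 28 m³)
3 m³ → container 1 (remaining 25 m³)
17 m³ → container 1 (remaining 8 m³)
32 m³ → container 2 (remaining 8 m³)
10 m³ → container 3 (remaining 30 m³)
36 m³ → container 4 (remaining 4 m³)
39 m³ → container 5 (remaining 1 m³)
39 m³ → container 6 (remaining 1 m³)
15 m³ → container 7 (remaining 25 m³)
28 m³ → container 8 (remaining 12 m³)
12 m³ → container 8 (remaining 0 m³)
8 m³ → container 9 (remaining 32 m³)
15 m³ → container 9 (remaining 17 m³)
27 m³ → container 10 (remaining 13 m³)
17 m³ → container 11 (remaining 23 m³)
11 containers × 40 m³ = 440 m³; used 310 m³; unused 130 m³.

130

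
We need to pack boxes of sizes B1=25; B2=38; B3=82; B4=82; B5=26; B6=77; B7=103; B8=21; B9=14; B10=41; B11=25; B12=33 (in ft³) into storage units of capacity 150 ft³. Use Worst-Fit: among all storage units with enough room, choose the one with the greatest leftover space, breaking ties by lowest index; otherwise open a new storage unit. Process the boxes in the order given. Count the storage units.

4 storage units

B1 (25 ft³) → storage unit 1 (remaining 125 ft³)
B2 (38 ft³) → storage unit 1 (remaining 87 ft³)
B3 (82 ft³) → storage unit 1 (remaining 5 ft³)
B4 (82 ft³) → storage unit 2 (remaining 68 ft³)
B5 (26 ft³) → storage unit 2 (remaining 42 ft³)
B6 (77 ft³) → storage unit 3 (remaining 73 ft³)
B7 (103 ft³) → storage unit 4 (remaining 47 ft³)
B8 (21 ft³) → storage unit 3 (remaining 52 ft³)
B9 (14 ft³) → storage unit 3 (remaining 38 ft³)
B10 (41 ft³) → storage unit 4 (remaining 6 ft³)
B11 (25 ft³) → storage unit 2 (remaining 17 ft³)
B12 (33 ft³) → storage unit 3 (remaining 5 ft³)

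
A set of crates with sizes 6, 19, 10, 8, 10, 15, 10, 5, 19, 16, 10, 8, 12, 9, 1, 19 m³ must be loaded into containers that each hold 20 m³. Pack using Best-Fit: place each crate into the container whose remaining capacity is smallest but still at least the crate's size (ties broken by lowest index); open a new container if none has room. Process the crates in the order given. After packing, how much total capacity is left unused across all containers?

23

container 1: place 6 m³, 14 m³ left
container 2: place 19 m³, 1 m³ left
container 1: place 10 m³, 4 m³ left
container 3: place 8 m³, 12 m³ left
container 3: place 10 m³, 2 m³ left
container 4: place 15 m³, 5 m³ left
container 5: place 10 m³, 10 m³ left
container 4: place 5 m³, 0 m³ left
container 6: place 19 m³, 1 m³ left
container 7: place 16 m³, 4 m³ left
container 5: place 10 m³, 0 m³ left
container 8: place 8 m³, 12 m³ left
container 8: place 12 m³, 0 m³ left
container 9: place 9 m³, 11 m³ left
container 2: place 1 m³, 0 m³ left
container 10: place 19 m³, 1 m³ left
10 containers × 20 m³ = 200 m³; used 177 m³; unused 23 m³.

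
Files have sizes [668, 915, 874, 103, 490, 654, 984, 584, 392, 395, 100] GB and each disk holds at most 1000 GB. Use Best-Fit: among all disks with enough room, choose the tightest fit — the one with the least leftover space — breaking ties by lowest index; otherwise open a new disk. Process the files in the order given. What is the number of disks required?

7

668 GB → disk 1 (remaining 332 GB)
915 GB → disk 2 (remaining 85 GB)
874 GB → disk 3 (remaining 126 GB)
103 GB → disk 3 (remaining 23 GB)
490 GB → disk 4 (remaining 510 GB)
654 GB → disk 5 (remaining 346 GB)
984 GB → disk 6 (remaining 16 GB)
584 GB → disk 7 (remaining 416 GB)
392 GB → disk 7 (remaining 24 GB)
395 GB → disk 4 (remaining 115 GB)
100 GB → disk 4 (remaining 15 GB)
Final disks: [668] [915] [874,103] [490,395,100] [654] [984] [584,392].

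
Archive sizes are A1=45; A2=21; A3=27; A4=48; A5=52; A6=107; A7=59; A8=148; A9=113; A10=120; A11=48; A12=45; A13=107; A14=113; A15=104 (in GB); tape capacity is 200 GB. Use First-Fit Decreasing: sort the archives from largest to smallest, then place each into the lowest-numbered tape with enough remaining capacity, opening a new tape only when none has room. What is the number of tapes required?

7

Sorted descending: 148, 120, 113, 113, 107, 107, 104, 59, 52, 48, 48, 45, 45, 27, 21.
tape 1: place 148 GB, 52 GB left
tape 2: place 120 GB, 80 GB left
tape 3: place 113 GB, 87 GB left
tape 4: place 113 GB, 87 GB left
tape 5: place 107 GB, 93 GB left
tape 6: place 107 GB, 93 GB left
tape 7: place 104 GB, 96 GB left
tape 2: place 59 GB, 21 GB left
tape 1: place 52 GB, 0 GB left
tape 3: place 48 GB, 39 GB left
tape 4: place 48 GB, 39 GB left
tape 5: place 45 GB, 48 GB left
tape 5: place 45 GB, 3 GB left
tape 3: place 27 GB, 12 GB left
tape 2: place 21 GB, 0 GB left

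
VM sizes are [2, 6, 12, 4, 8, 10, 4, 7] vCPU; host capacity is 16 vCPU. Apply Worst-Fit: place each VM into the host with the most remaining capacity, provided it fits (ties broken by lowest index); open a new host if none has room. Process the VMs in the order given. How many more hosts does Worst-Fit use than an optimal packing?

1

Worst-Fit: [2,6,4] [12] [8,4] [10] [7] → 5 hosts.
Total size 53 vCPU; any packing needs at least ⌈53/16⌉ = 4 hosts.
An optimal packing achieves that bound: [12,4] [10,6] [8,7] [4,2] → 4 hosts.
Excess: 5 − 4 = 1.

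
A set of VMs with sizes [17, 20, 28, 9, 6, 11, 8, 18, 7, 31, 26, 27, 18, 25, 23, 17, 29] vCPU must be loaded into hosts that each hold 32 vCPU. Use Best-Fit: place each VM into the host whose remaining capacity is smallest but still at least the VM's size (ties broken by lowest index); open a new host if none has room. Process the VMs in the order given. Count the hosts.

12

host 1: place 17 vCPU, 15 vCPU left
host 2: place 20 vCPU, 12 vCPU left
host 3: place 28 vCPU, 4 vCPU left
host 2: place 9 vCPU, 3 vCPU left
host 1: place 6 vCPU, 9 vCPU left
host 4: place 11 vCPU, 21 vCPU left
host 1: place 8 vCPU, 1 vCPU left
host 4: place 18 vCPU, 3 vCPU left
host 5: place 7 vCPU, 25 vCPU left
host 6: place 31 vCPU, 1 vCPU left
host 7: place 26 vCPU, 6 vCPU left
host 8: place 27 vCPU, 5 vCPU left
host 5: place 18 vCPU, 7 vCPU left
host 9: place 25 vCPU, 7 vCPU left
host 10: place 23 vCPU, 9 vCPU left
host 11: place 17 vCPU, 15 vCPU left
host 12: place 29 vCPU, 3 vCPU left
Final hosts: [17,6,8] [20,9] [28] [11,18] [7,18] [31] [26] [27] [25] [23] [17] [29].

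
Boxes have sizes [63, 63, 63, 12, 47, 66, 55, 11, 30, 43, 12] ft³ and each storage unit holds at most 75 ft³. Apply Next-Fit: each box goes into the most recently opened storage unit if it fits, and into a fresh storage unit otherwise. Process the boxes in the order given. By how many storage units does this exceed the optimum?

1

Next-Fit: [63] [63] [63,12] [47] [66] [55,11] [30,43] [12] → 8 storage units.
Total size 465 ft³; any packing needs at least ⌈465/75⌉ = 7 storage units.
An optimal packing achieves that bound: [66] [63,12] [63,12] [63,11] [55] [47] [43,30] → 7 storage units.
Excess: 8 − 7 = 1.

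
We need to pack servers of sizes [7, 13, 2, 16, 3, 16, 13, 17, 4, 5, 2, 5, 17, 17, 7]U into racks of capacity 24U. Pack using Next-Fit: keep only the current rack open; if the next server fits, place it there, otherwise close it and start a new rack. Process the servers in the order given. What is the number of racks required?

7U → rack 1 (remaining 17U)
13U → rack 1 (remaining 4U)
2U → rack 1 (remaining 2U)
16U → rack 2 (remaining 8U)
3U → rack 2 (remaining 5U)
16U → rack 3 (remaining 8U)
13U → rack 4 (remaining 11U)
17U → rack 5 (remaining 7U)
4U → rack 5 (remaining 3U)
5U → rack 6 (remaining 19U)
2U → rack 6 (remaining 17U)
5U → rack 6 (remaining 12U)
17U → rack 7 (remaining 7U)
17U → rack 8 (remaining 7U)
7U → rack 8 (remaining 0U)
Final racks: [7,13,2] [16,3] [16] [13] [17,4] [5,2,5] [17] [17,7].

8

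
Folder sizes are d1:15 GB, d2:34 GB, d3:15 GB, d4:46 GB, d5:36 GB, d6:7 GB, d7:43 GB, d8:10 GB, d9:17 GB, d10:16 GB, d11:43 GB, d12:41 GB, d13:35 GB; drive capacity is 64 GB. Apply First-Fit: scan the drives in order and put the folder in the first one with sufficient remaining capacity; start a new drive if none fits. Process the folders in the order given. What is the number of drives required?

7 drives

drive 1: place d1 (15 GB), 49 GB left
drive 1: place d2 (34 GB), 15 GB left
drive 1: place d3 (15 GB), 0 GB left
drive 2: place d4 (46 GB), 18 GB left
drive 3: place d5 (36 GB), 28 GB left
drive 2: place d6 (7 GB), 11 GB left
drive 4: place d7 (43 GB), 21 GB left
drive 2: place d8 (10 GB), 1 GB left
drive 3: place d9 (17 GB), 11 GB left
drive 4: place d10 (16 GB), 5 GB left
drive 5: place d11 (43 GB), 21 GB left
drive 6: place d12 (41 GB), 23 GB left
drive 7: place d13 (35 GB), 29 GB left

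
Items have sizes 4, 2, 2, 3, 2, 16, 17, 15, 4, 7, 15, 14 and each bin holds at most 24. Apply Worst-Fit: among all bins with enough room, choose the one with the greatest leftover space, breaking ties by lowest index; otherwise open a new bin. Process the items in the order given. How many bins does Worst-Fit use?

bin 1: place 4, 20 left
bin 1: place 2, 18 left
bin 1: place 2, 16 left
bin 1: place 3, 13 left
bin 1: place 2, 11 left
bin 2: place 16, 8 left
bin 3: place 17, 7 left
bin 4: place 15, 9 left
bin 1: place 4, 7 left
bin 4: place 7, 2 left
bin 5: place 15, 9 left
bin 6: place 14, 10 left

6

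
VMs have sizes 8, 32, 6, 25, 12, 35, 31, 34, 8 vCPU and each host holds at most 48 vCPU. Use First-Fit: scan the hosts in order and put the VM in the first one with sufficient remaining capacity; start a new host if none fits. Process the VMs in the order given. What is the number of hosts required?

Put 8 vCPU in host 1; 40 vCPU remain.
Put 32 vCPU in host 1; 8 vCPU remain.
Put 6 vCPU in host 1; 2 vCPU remain.
Put 25 vCPU in host 2; 23 vCPU remain.
Put 12 vCPU in host 2; 11 vCPU remain.
Put 35 vCPU in host 3; 13 vCPU remain.
Put 31 vCPU in host 4; 17 vCPU remain.
Put 34 vCPU in host 5; 14 vCPU remain.
Put 8 vCPU in host 2; 3 vCPU remain.
Final hosts: [8,32,6] [25,12,8] [35] [31] [34].

5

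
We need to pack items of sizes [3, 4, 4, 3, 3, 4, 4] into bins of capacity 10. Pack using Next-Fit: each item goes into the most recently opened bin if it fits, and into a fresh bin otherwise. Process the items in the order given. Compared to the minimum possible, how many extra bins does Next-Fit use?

Next-Fit: [3,4] [4,3,3] [4,4] → 3 bins.
Total size 25; any packing needs at least ⌈25/10⌉ = 3 bins.
So 3 is already optimal.

0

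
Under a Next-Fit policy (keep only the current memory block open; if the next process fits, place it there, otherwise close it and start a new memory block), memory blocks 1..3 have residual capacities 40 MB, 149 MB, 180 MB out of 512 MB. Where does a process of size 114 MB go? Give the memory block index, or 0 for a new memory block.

Next-Fit only looks at memory block 3, which has 180 MB free.
114 MB fits there.

3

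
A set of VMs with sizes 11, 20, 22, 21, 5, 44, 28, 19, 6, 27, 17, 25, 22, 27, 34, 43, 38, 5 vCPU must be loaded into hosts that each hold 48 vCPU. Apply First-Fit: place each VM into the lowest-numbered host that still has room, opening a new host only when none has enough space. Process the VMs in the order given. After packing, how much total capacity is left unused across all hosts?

66

host 1: place 11 vCPU, 37 vCPU left
host 1: place 20 vCPU, 17 vCPU left
host 2: place 22 vCPU, 26 vCPU left
host 2: place 21 vCPU, 5 vCPU left
host 1: place 5 vCPU, 12 vCPU left
host 3: place 44 vCPU, 4 vCPU left
host 4: place 28 vCPU, 20 vCPU left
host 4: place 19 vCPU, 1 vCPU left
host 1: place 6 vCPU, 6 vCPU left
host 5: place 27 vCPU, 21 vCPU left
host 5: place 17 vCPU, 4 vCPU left
host 6: place 25 vCPU, 23 vCPU left
host 6: place 22 vCPU, 1 vCPU left
host 7: place 27 vCPU, 21 vCPU left
host 8: place 34 vCPU, 14 vCPU left
host 9: place 43 vCPU, 5 vCPU left
host 10: place 38 vCPU, 10 vCPU left
host 1: place 5 vCPU, 1 vCPU left
10 hosts × 48 vCPU = 480 vCPU; used 414 vCPU; unused 66 vCPU.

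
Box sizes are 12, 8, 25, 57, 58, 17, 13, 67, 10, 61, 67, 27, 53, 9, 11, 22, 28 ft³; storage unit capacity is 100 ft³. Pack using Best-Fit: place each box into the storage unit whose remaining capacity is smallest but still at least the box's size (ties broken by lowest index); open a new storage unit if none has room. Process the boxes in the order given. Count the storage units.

Put 12 ft³ in storage unit 1; 88 ft³ remain.
Put 8 ft³ in storage unit 1; 80 ft³ remain.
Put 25 ft³ in storage unit 1; 55 ft³ remain.
Put 57 ft³ in storage unit 2; 43 ft³ remain.
Put 58 ft³ in storage unit 3; 42 ft³ remain.
Put 17 ft³ in storage unit 3; 25 ft³ remain.
Put 13 ft³ in storage unit 3; 12 ft³ remain.
Put 67 ft³ in storage unit 4; 33 ft³ remain.
Put 10 ft³ in storage unit 3; 2 ft³ remain.
Put 61 ft³ in storage unit 5; 39 ft³ remain.
Put 67 ft³ in storage unit 6; 33 ft³ remain.
Put 27 ft³ in storage unit 4; 6 ft³ remain.
Put 53 ft³ in storage unit 1; 2 ft³ remain.
Put 9 ft³ in storage unit 6; 24 ft³ remain.
Put 11 ft³ in storage unit 6; 13 ft³ remain.
Put 22 ft³ in storage unit 5; 17 ft³ remain.
Put 28 ft³ in storage unit 2; 15 ft³ remain.
Final storage units: [12,8,25,53] [57,28] [58,17,13,10] [67,27] [61,22] [67,9,11].

6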